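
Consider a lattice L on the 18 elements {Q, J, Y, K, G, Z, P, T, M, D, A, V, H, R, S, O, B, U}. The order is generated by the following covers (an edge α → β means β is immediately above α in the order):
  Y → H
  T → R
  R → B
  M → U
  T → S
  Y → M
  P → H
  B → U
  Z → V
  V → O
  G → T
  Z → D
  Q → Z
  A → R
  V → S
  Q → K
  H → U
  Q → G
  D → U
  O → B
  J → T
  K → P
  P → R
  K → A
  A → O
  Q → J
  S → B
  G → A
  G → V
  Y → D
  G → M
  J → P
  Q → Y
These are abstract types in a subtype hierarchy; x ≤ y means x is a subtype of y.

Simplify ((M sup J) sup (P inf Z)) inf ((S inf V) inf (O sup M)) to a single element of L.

M ∨ J = U
P ∧ Z = Q
U ∨ Q = U
S ∧ V = V
O ∨ M = U
V ∧ U = V
U ∧ V = V

V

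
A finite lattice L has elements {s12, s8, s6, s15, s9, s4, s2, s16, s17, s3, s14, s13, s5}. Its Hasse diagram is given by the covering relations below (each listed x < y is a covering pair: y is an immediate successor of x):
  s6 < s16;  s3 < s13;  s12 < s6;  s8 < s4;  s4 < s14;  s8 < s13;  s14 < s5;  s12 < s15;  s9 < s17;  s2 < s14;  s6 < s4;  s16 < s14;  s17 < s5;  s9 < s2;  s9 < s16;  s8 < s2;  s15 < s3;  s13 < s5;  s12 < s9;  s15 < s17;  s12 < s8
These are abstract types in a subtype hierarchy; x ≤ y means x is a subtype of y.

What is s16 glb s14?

Common lower bounds of {s16, s14}: s12, s16, s6, s9.
The greatest among these is s16.

s16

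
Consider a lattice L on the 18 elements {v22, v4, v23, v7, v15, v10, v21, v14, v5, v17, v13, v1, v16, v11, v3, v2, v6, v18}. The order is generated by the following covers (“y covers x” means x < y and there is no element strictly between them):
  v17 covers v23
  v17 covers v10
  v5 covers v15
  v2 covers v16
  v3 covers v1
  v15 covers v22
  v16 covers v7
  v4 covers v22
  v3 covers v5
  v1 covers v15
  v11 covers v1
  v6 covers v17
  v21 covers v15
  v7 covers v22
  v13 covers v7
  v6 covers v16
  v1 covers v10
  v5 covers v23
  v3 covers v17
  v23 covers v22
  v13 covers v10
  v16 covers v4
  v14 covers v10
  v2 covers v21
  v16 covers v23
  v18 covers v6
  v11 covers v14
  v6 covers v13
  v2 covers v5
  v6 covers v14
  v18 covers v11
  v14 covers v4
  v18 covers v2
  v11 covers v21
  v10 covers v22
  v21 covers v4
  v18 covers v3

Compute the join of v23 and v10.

v17

Common upper bounds of {v23, v10}: v17, v18, v3, v6.
The least among these is v17.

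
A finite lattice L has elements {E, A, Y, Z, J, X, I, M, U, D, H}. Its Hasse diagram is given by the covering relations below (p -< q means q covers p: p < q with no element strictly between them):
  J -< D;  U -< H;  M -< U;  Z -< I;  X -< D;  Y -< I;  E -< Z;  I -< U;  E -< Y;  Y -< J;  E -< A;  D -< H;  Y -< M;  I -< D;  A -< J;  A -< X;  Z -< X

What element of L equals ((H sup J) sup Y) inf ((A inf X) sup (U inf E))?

A

H ∨ J = H
H ∨ Y = H
A ∧ X = A
U ∧ E = E
A ∨ E = A
H ∧ A = A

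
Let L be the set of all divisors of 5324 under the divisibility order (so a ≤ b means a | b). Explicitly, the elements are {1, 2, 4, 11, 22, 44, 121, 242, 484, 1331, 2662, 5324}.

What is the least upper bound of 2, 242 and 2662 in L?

In the divisibility order, the join is the least common multiple: lcm(2, 242, 2662) = 2662.

2662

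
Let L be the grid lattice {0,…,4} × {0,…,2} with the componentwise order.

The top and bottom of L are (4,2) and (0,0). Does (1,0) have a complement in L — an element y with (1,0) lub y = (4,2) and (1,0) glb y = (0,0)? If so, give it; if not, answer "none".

For every candidate y, either (1,0) ∨ y ≠ (4,2) or (1,0) ∧ y ≠ (0,0); no complement exists.

none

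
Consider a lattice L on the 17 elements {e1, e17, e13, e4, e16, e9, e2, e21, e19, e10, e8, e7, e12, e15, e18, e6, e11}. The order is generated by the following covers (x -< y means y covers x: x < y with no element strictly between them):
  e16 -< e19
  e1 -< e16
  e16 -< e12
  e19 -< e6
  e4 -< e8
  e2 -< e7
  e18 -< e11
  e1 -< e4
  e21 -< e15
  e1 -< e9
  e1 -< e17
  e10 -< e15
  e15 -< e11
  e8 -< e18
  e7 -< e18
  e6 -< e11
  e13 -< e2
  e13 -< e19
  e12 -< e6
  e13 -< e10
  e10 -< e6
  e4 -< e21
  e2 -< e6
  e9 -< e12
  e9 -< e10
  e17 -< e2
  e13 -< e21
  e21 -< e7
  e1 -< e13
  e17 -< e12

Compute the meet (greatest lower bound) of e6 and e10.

e10

Common lower bounds of {e6, e10}: e1, e10, e13, e9.
The greatest among these is e10.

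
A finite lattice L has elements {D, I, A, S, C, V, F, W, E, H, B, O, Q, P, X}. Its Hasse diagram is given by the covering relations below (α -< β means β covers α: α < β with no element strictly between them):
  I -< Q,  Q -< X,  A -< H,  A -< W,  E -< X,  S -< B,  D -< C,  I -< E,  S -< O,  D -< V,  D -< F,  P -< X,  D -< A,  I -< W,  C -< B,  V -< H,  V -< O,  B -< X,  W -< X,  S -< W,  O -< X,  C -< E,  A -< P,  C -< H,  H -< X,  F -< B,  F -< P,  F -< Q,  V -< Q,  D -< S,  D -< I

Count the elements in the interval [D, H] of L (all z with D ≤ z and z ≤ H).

The interval [D, H] = {A, C, D, H, V}, which has 5 elements.

5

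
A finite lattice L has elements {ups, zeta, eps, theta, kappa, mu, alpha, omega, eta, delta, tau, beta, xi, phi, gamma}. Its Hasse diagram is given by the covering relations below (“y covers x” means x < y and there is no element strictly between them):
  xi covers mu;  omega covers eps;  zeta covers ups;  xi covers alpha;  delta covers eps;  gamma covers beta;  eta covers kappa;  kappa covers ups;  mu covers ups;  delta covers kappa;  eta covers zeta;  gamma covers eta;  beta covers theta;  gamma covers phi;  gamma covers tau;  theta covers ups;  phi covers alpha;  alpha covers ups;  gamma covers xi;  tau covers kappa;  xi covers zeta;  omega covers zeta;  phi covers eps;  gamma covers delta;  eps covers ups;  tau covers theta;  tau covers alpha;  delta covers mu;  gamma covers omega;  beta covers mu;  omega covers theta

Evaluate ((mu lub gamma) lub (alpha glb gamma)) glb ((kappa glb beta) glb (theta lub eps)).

mu ∨ gamma = gamma
alpha ∧ gamma = alpha
gamma ∨ alpha = gamma
kappa ∧ beta = ups
theta ∨ eps = omega
ups ∧ omega = ups
gamma ∧ ups = ups

ups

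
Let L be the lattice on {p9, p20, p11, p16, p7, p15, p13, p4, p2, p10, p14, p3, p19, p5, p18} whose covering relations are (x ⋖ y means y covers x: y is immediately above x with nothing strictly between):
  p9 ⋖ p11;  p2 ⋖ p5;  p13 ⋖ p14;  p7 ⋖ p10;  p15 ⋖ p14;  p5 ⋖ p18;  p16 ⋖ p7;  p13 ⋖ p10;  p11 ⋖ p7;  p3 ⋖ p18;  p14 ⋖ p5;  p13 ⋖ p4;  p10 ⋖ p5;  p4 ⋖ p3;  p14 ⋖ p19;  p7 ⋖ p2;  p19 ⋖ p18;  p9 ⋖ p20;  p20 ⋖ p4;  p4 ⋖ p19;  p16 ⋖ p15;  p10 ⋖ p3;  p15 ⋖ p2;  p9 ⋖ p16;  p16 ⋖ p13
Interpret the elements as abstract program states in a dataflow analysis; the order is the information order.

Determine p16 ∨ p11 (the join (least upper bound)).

p7

Common upper bounds of {p16, p11}: p10, p18, p2, p3, p5, p7.
The least among these is p7.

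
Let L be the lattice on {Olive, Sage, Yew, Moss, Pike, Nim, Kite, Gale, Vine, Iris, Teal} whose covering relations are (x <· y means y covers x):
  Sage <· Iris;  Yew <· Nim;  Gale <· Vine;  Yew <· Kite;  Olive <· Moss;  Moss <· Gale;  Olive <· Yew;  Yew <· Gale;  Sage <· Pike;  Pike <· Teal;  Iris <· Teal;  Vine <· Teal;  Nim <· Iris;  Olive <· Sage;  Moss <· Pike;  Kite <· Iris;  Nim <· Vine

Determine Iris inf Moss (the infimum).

Olive

Common lower bounds of {Iris, Moss}: Olive.
The greatest among these is Olive.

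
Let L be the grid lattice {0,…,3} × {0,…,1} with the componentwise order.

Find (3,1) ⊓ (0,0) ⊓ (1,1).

In a product of chains, the meet is componentwise min, giving (0,0).

(0,0)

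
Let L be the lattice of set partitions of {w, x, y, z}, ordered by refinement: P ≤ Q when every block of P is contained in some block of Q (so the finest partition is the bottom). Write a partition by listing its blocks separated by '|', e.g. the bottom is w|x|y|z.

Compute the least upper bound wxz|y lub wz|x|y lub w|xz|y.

wxz|y

The join of wxz|y, wz|x|y, w|xz|y merges any blocks that overlap across the partitions, giving wxz|y.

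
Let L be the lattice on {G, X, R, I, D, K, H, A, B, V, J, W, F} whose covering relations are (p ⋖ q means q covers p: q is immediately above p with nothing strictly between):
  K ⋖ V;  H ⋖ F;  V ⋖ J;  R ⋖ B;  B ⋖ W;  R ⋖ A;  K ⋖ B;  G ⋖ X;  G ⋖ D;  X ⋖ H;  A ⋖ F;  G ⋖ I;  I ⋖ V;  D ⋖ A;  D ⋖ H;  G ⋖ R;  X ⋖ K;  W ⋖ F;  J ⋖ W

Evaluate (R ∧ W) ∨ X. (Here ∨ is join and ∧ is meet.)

R ∧ W = R
R ∨ X = B

B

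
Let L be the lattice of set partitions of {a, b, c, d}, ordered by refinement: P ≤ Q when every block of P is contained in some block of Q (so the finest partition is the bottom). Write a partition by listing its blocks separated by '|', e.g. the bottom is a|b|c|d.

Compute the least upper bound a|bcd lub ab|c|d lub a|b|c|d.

abcd

The join of a|bcd, ab|c|d, a|b|c|d merges any blocks that overlap across the partitions, giving abcd.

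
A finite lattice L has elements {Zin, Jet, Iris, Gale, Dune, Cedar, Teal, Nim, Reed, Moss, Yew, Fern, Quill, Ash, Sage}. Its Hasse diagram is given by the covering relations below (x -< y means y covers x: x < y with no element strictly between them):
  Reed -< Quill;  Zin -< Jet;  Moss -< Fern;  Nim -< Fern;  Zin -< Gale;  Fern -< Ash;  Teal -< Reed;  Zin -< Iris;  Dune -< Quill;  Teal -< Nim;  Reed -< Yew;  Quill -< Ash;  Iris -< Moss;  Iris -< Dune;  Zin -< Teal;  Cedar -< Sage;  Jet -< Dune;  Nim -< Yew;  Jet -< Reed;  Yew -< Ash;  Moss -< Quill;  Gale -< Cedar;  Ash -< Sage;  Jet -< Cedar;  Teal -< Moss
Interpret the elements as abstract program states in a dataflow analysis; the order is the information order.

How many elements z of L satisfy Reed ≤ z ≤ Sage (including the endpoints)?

5

The interval [Reed, Sage] = {Ash, Quill, Reed, Sage, Yew}, which has 5 elements.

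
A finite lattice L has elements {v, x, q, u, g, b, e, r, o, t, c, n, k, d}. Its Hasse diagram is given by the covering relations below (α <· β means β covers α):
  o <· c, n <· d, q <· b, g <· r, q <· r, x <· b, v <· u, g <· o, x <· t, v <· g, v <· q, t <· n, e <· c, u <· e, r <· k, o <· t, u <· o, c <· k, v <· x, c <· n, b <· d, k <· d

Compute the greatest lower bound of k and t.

Common lower bounds of {k, t}: g, o, u, v.
The greatest among these is o.

o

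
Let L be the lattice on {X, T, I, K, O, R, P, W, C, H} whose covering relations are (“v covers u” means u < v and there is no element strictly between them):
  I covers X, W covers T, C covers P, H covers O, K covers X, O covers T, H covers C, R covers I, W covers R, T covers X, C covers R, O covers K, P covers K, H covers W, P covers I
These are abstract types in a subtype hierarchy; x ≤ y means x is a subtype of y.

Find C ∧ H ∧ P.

P

Common lower bounds of {C, H, P}: I, K, P, X.
The greatest among these is P.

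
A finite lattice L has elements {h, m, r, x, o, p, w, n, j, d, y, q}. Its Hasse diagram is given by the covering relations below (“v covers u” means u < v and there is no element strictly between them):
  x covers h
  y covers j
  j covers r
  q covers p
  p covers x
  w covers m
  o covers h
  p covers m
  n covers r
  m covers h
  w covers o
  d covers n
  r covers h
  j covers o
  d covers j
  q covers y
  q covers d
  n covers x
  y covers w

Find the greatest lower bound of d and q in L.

Common lower bounds of {d, q}: d, h, j, n, o, r, x.
The greatest among these is d.

d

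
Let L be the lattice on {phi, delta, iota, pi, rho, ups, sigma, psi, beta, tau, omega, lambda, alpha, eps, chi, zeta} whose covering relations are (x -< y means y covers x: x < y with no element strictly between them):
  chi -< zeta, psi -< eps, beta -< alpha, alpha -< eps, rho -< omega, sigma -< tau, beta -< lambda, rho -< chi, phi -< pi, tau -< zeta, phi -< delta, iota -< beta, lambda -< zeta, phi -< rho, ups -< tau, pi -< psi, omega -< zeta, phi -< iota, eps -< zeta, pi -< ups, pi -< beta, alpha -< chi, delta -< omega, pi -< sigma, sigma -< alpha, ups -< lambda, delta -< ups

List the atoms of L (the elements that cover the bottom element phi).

delta, iota, pi, rho

The atoms are exactly the elements that cover phi: delta, iota, pi, rho.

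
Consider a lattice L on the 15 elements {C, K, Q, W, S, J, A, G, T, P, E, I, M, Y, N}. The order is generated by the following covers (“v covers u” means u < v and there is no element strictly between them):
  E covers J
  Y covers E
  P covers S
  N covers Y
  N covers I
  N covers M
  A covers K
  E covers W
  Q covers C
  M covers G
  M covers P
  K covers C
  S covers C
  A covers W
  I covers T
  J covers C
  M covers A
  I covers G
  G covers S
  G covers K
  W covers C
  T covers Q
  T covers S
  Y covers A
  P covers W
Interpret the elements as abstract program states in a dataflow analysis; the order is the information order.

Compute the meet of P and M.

Common lower bounds of {P, M}: C, P, S, W.
The greatest among these is P.

P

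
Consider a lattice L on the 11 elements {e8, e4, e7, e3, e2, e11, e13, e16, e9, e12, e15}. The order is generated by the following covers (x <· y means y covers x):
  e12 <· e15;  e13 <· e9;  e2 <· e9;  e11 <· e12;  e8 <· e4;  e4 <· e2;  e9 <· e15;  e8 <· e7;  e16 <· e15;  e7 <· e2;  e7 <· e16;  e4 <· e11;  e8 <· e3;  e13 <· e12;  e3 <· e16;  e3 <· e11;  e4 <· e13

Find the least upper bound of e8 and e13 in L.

e13

Common upper bounds of {e8, e13}: e12, e13, e15, e9.
The least among these is e13.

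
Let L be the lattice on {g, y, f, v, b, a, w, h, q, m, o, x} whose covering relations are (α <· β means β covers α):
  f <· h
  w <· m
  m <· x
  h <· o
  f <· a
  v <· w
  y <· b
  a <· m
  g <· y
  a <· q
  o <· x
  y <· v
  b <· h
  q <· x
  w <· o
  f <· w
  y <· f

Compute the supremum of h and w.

o

Common upper bounds of {h, w}: o, x.
The least among these is o.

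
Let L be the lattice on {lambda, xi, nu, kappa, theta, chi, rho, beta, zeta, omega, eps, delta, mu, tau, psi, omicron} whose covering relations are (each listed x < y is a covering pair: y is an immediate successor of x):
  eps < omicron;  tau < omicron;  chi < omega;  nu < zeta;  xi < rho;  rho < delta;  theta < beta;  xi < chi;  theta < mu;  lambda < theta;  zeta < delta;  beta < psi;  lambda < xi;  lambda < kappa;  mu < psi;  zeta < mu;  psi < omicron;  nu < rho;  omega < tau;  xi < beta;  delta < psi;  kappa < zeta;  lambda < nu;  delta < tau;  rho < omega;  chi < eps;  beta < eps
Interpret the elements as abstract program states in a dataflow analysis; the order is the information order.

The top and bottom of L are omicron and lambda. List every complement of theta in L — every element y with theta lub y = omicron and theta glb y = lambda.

omega, tau

Need y with theta ∨ y = omicron and theta ∧ y = lambda.
Checking each element gives: omega, tau.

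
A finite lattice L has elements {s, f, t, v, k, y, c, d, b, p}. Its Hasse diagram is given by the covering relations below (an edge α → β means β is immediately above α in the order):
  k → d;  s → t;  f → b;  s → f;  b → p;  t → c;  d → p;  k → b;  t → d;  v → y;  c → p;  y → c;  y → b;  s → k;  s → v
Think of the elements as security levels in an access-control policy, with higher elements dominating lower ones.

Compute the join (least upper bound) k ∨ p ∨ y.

Common upper bounds of {k, p, y}: p.
The least among these is p.

p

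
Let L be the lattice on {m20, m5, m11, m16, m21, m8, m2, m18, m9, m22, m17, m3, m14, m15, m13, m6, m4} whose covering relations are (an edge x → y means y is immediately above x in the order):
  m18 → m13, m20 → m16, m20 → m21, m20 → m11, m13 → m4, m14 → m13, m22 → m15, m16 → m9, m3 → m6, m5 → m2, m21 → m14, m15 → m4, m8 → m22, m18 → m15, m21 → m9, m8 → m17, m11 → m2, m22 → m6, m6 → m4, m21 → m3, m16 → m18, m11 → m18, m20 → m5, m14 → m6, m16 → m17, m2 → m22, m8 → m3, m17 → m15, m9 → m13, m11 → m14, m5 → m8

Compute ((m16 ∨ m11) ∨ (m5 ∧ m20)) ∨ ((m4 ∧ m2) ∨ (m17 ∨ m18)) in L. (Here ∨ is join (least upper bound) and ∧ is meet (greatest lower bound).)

m15

m16 ∨ m11 = m18
m5 ∧ m20 = m20
m18 ∨ m20 = m18
m4 ∧ m2 = m2
m17 ∨ m18 = m15
m2 ∨ m15 = m15
m18 ∨ m15 = m15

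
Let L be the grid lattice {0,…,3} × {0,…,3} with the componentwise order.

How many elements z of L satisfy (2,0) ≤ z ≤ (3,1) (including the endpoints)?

4

The interval [(2,0), (3,1)] = {(2,0), (2,1), (3,0), (3,1)}, which has 4 elements.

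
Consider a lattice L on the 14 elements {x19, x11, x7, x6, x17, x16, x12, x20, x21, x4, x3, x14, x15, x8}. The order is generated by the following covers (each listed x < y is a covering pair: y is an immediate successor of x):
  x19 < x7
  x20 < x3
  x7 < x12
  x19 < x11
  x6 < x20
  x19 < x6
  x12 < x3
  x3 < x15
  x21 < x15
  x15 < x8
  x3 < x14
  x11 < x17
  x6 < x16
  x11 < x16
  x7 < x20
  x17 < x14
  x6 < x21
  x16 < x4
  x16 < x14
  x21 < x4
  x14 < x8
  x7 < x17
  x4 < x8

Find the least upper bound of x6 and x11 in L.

x16

Common upper bounds of {x6, x11}: x14, x16, x4, x8.
The least among these is x16.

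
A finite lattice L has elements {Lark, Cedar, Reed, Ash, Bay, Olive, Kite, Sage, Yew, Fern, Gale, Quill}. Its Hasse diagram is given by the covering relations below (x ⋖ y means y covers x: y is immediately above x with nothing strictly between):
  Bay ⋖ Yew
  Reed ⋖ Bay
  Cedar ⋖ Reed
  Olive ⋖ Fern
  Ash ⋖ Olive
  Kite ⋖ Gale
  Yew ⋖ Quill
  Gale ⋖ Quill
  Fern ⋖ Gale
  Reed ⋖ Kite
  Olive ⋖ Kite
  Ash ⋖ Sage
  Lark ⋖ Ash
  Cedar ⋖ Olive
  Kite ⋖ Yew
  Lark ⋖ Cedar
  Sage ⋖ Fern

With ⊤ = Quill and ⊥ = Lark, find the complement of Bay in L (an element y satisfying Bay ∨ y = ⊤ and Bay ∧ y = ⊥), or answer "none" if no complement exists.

Need y with Bay ∨ y = Quill and Bay ∧ y = Lark.
Checking each element gives: Sage.

Sage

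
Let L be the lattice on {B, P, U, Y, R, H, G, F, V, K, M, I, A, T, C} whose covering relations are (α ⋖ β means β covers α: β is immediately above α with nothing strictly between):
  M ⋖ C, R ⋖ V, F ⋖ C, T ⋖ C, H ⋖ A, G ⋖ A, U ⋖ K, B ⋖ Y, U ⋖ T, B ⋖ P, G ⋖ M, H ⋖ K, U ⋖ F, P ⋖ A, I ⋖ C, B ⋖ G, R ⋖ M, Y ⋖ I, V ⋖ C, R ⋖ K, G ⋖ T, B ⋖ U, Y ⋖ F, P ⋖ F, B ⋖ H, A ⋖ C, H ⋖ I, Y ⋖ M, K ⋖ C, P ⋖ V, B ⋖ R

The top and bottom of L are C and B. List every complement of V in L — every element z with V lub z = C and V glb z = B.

Need z with V ∨ z = C and V ∧ z = B.
Checking each element gives: G, H, I, T, U, Y.

G, H, I, T, U, Y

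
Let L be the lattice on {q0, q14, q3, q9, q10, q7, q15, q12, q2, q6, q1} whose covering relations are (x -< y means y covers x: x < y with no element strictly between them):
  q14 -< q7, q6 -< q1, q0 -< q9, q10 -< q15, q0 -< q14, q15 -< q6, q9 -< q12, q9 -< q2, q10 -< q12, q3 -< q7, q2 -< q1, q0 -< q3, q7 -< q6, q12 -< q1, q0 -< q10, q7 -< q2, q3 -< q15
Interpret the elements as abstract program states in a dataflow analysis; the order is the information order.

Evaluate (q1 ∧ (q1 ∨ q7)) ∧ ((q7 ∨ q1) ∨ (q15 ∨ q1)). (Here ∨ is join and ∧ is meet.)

q1 ∨ q7 = q1
q1 ∧ q1 = q1
q7 ∨ q1 = q1
q15 ∨ q1 = q1
q1 ∨ q1 = q1
q1 ∧ q1 = q1

q1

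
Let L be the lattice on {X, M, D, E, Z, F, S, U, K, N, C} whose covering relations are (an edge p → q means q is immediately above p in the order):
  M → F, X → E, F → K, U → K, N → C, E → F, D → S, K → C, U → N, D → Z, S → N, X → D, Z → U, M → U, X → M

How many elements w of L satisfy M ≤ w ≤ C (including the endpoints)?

The interval [M, C] = {C, F, K, M, N, U}, which has 6 elements.

6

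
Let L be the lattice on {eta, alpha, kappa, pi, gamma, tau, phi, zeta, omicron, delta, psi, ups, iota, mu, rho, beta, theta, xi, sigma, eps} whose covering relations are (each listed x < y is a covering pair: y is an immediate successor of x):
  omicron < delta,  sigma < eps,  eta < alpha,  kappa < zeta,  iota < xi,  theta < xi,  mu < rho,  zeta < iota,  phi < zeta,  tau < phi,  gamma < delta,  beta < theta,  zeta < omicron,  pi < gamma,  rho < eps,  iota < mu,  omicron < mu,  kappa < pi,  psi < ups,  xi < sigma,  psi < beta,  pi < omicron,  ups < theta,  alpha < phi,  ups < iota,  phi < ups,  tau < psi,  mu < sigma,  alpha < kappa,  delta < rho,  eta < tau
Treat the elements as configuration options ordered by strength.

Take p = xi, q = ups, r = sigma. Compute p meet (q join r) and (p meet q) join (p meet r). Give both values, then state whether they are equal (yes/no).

xi; xi; yes

q join r = sigma, so p meet (q join r) = xi meet sigma = xi.
p meet q = ups and p meet r = xi, so (p meet q) join (p meet r) = ups join xi = xi.
Equal: yes.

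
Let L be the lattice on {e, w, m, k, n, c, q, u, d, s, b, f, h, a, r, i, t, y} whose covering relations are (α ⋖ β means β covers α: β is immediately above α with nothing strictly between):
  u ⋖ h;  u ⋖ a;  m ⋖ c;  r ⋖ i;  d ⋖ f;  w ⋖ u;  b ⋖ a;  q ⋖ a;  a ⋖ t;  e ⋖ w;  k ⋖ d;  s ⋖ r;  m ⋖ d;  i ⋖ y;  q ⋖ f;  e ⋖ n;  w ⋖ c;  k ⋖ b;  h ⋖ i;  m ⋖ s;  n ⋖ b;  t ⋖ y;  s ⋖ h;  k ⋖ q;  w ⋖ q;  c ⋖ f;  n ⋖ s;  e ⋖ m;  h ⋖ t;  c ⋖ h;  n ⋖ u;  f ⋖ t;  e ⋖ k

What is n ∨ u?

Common upper bounds of {n, u}: a, h, i, t, u, y.
The least among these is u.

u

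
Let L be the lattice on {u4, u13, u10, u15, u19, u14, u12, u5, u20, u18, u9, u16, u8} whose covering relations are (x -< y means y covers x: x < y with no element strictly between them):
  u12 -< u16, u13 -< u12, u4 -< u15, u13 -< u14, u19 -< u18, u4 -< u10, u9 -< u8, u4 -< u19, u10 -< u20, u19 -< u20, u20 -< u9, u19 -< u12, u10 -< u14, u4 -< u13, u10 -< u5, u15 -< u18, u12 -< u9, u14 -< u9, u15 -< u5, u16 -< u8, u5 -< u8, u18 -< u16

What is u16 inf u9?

u12

Common lower bounds of {u16, u9}: u12, u13, u19, u4.
The greatest among these is u12.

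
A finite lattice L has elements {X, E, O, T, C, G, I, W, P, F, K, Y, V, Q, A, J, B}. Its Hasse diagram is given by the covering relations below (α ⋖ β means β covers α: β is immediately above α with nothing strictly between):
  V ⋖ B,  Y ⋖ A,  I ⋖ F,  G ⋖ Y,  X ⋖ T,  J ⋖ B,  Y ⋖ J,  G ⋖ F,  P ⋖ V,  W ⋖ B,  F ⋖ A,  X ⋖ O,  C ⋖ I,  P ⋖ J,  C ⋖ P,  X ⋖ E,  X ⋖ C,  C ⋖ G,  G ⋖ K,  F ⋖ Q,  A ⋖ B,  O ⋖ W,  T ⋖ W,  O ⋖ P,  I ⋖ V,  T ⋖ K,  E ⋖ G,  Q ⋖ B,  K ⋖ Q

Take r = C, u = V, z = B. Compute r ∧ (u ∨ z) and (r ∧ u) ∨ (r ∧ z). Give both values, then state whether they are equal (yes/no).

C; C; yes

u ∨ z = B, so r ∧ (u ∨ z) = C ∧ B = C.
r ∧ u = C and r ∧ z = C, so (r ∧ u) ∨ (r ∧ z) = C ∨ C = C.
Equal: yes.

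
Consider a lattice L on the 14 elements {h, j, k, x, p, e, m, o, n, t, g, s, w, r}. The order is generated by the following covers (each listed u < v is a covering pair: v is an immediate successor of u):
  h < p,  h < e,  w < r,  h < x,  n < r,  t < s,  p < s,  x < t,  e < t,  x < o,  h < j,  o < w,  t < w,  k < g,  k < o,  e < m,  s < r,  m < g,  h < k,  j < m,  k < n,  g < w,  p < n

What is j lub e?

m

Common upper bounds of {j, e}: g, m, r, w.
The least among these is m.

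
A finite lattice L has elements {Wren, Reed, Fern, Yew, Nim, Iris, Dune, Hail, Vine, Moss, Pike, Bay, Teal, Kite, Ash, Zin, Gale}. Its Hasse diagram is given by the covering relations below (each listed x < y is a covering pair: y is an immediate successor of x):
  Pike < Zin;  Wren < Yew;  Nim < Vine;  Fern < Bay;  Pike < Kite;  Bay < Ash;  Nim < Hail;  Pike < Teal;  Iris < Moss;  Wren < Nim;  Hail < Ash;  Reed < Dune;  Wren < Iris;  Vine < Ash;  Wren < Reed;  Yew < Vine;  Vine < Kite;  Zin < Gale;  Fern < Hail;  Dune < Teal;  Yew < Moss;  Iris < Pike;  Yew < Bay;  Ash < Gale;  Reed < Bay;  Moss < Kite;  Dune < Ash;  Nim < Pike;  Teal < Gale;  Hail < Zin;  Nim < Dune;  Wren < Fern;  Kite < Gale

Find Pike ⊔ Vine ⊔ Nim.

Kite

Common upper bounds of {Pike, Vine, Nim}: Gale, Kite.
The least among these is Kite.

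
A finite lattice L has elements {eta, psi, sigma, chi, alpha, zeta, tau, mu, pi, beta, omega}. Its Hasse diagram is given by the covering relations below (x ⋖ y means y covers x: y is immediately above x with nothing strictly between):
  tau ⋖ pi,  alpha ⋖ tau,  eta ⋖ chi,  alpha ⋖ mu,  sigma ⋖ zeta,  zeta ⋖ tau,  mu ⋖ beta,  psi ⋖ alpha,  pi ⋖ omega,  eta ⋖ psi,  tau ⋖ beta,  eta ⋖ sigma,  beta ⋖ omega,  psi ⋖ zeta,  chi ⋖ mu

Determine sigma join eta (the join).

Common upper bounds of {sigma, eta}: beta, omega, pi, sigma, tau, zeta.
The least among these is sigma.

sigma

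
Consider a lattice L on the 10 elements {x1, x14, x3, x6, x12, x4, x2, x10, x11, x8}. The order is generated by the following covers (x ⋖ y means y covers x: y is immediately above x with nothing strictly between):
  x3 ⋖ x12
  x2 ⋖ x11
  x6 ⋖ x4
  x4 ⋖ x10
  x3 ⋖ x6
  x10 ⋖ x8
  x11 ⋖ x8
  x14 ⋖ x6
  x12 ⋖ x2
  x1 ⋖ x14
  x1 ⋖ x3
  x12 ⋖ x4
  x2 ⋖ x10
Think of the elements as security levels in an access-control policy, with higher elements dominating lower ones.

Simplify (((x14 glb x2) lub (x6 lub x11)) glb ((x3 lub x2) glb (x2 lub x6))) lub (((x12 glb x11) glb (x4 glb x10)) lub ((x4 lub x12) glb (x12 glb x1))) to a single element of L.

x14 ∧ x2 = x1
x6 ∨ x11 = x8
x1 ∨ x8 = x8
x3 ∨ x2 = x2
x2 ∨ x6 = x10
x2 ∧ x10 = x2
x8 ∧ x2 = x2
x12 ∧ x11 = x12
x4 ∧ x10 = x4
x12 ∧ x4 = x12
x4 ∨ x12 = x4
x12 ∧ x1 = x1
x4 ∧ x1 = x1
x12 ∨ x1 = x12
x2 ∨ x12 = x2

x2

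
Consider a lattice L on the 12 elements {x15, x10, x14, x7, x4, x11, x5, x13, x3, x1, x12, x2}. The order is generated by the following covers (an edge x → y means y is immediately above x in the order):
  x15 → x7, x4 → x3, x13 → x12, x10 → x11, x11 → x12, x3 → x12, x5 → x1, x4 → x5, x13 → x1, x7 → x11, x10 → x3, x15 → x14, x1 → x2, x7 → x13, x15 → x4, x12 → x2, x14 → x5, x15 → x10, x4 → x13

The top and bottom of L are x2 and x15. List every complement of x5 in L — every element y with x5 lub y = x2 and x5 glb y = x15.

x10, x11

Need y with x5 ∨ y = x2 and x5 ∧ y = x15.
Checking each element gives: x10, x11.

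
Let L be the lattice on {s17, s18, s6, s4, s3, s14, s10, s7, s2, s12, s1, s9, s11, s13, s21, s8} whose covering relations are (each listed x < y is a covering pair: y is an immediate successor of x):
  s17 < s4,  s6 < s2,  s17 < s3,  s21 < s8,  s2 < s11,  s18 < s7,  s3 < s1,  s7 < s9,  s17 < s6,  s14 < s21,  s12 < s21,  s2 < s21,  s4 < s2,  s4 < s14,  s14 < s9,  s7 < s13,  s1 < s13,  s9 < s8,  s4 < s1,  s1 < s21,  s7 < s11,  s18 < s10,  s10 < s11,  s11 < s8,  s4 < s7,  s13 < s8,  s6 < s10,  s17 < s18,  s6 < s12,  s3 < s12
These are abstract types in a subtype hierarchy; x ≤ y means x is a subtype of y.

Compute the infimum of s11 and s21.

s2

Common lower bounds of {s11, s21}: s17, s2, s4, s6.
The greatest among these is s2.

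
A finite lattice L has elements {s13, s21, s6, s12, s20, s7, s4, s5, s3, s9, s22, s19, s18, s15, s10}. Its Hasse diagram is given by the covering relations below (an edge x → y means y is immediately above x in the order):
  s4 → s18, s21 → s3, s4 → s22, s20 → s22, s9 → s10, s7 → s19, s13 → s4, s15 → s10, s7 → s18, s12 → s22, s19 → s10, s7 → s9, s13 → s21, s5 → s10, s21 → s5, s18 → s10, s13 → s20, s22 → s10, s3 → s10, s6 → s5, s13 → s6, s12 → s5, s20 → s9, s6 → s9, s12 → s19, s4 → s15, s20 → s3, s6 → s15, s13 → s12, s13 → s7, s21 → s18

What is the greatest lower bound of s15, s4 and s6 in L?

Common lower bounds of {s15, s4, s6}: s13.
The greatest among these is s13.

s13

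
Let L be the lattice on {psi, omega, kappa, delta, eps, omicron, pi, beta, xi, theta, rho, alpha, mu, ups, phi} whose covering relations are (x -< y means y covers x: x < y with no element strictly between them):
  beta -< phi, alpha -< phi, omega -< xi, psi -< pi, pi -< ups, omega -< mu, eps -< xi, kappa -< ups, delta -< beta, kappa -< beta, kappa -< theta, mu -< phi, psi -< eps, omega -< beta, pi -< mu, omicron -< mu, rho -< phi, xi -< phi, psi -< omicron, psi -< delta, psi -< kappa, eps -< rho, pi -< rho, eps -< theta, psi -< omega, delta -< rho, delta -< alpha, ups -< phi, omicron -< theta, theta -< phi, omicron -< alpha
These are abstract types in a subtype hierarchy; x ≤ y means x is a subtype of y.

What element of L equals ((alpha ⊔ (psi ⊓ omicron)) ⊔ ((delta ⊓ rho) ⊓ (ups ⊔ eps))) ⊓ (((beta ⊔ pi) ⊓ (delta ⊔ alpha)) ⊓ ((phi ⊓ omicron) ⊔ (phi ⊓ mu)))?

omicron

psi ∧ omicron = psi
alpha ∨ psi = alpha
delta ∧ rho = delta
ups ∨ eps = phi
delta ∧ phi = delta
alpha ∨ delta = alpha
beta ∨ pi = phi
delta ∨ alpha = alpha
phi ∧ alpha = alpha
phi ∧ omicron = omicron
phi ∧ mu = mu
omicron ∨ mu = mu
alpha ∧ mu = omicron
alpha ∧ omicron = omicron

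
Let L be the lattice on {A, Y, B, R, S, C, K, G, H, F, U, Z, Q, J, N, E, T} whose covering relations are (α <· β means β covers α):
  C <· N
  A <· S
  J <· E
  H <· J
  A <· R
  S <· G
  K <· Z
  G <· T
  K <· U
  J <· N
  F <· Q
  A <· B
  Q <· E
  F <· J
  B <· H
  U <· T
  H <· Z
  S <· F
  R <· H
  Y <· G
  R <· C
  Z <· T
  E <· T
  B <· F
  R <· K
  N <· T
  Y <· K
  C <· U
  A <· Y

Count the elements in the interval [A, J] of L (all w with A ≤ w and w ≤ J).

7

The interval [A, J] = {A, B, F, H, J, R, S}, which has 7 elements.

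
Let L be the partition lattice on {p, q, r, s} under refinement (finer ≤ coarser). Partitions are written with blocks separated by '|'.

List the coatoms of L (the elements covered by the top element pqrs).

The coatoms are exactly the elements covered by pqrs: pqr|s, pqs|r, pq|rs, prs|q, pr|qs, ps|qr, p|qrs.

pqr|s, pqs|r, pq|rs, prs|q, pr|qs, ps|qr, p|qrs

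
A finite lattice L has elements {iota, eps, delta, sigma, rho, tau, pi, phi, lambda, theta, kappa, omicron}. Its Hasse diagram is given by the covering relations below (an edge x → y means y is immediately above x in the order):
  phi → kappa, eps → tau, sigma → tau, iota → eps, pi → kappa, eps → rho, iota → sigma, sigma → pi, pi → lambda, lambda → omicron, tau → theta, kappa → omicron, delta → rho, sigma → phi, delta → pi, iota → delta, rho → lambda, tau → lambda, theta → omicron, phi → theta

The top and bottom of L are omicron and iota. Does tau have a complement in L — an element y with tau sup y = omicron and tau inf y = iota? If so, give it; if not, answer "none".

none

For every candidate y, either tau ∨ y ≠ omicron or tau ∧ y ≠ iota; no complement exists.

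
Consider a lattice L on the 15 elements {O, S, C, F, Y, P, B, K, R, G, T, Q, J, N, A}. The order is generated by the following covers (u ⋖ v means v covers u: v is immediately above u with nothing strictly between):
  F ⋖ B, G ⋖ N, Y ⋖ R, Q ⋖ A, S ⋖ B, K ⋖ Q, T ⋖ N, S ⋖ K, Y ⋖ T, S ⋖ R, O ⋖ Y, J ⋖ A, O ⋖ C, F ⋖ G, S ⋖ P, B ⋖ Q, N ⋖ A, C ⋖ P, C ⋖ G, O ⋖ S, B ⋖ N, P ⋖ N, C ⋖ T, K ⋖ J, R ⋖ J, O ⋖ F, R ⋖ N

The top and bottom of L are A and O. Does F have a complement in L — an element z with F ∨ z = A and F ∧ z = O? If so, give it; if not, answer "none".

J

Need z with F ∨ z = A and F ∧ z = O.
Checking each element gives: J.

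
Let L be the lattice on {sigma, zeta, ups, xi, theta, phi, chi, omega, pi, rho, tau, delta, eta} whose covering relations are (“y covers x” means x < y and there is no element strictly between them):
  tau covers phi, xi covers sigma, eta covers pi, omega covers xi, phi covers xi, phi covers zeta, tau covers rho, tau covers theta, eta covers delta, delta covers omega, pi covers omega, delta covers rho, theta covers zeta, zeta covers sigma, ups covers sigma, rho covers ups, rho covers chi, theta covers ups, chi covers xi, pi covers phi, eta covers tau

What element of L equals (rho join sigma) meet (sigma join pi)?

xi

rho ∨ sigma = rho
sigma ∨ pi = pi
rho ∧ pi = xi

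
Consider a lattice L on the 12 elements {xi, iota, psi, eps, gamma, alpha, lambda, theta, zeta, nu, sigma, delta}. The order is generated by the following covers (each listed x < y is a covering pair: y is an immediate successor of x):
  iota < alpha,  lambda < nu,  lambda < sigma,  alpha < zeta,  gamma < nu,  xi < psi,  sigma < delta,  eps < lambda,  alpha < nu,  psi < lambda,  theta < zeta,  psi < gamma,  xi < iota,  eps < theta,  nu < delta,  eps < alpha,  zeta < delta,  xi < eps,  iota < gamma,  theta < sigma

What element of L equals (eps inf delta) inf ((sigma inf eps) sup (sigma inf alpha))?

eps

eps ∧ delta = eps
sigma ∧ eps = eps
sigma ∧ alpha = eps
eps ∨ eps = eps
eps ∧ eps = eps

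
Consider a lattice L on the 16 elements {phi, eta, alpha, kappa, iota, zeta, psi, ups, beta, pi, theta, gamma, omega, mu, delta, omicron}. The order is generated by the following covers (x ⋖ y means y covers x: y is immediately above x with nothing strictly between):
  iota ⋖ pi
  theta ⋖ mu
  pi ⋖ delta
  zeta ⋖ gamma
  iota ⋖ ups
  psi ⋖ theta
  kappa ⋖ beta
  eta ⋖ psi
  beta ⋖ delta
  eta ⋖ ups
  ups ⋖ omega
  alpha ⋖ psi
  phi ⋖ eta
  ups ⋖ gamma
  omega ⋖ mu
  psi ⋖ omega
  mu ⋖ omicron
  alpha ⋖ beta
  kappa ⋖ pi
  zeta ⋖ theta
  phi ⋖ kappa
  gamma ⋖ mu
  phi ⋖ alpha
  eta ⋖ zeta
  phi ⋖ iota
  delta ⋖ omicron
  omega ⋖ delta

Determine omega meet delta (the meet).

omega

Common lower bounds of {omega, delta}: alpha, eta, iota, omega, phi, psi, ups.
The greatest among these is omega.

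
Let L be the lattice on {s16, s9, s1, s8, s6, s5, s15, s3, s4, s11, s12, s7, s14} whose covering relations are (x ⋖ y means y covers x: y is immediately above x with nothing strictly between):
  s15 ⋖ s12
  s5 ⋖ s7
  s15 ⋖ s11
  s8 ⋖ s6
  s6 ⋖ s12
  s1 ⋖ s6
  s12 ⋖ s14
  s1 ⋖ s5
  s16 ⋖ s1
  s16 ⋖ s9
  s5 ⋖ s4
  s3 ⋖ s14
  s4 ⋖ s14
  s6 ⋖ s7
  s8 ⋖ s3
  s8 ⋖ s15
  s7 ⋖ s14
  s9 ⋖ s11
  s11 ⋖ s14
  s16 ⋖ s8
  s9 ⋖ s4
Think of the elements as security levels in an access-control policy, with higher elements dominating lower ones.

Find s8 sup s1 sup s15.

s12

Common upper bounds of {s8, s1, s15}: s12, s14.
The least among these is s12.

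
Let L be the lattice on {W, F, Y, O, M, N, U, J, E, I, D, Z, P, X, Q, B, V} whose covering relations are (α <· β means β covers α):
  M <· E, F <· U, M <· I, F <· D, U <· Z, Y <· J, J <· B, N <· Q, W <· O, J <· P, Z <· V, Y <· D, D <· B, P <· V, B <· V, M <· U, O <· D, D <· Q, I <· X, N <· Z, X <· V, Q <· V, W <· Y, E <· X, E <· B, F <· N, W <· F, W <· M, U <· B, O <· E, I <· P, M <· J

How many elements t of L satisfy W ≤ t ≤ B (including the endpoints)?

The interval [W, B] = {B, D, E, F, J, M, O, U, W, Y}, which has 10 elements.

10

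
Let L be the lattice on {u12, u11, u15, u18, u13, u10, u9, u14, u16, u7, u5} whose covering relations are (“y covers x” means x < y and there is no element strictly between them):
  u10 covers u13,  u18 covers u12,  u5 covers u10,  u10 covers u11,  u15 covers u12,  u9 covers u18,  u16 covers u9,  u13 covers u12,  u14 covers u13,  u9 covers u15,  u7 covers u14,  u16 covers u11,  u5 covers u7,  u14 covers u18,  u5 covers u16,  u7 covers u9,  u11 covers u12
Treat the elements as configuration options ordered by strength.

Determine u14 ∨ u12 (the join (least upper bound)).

u14

Common upper bounds of {u14, u12}: u14, u5, u7.
The least among these is u14.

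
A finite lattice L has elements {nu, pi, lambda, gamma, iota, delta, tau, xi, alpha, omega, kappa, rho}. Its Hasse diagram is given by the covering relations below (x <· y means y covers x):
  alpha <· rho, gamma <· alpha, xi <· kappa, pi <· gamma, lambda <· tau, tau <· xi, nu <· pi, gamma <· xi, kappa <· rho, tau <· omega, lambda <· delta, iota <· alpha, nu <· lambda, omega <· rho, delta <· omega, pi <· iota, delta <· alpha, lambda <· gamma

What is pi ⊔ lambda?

gamma

Common upper bounds of {pi, lambda}: alpha, gamma, kappa, rho, xi.
The least among these is gamma.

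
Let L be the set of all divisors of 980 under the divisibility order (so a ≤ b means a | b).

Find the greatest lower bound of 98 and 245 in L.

49

In the divisibility order, the meet is the greatest common divisor: gcd(98, 245) = 49.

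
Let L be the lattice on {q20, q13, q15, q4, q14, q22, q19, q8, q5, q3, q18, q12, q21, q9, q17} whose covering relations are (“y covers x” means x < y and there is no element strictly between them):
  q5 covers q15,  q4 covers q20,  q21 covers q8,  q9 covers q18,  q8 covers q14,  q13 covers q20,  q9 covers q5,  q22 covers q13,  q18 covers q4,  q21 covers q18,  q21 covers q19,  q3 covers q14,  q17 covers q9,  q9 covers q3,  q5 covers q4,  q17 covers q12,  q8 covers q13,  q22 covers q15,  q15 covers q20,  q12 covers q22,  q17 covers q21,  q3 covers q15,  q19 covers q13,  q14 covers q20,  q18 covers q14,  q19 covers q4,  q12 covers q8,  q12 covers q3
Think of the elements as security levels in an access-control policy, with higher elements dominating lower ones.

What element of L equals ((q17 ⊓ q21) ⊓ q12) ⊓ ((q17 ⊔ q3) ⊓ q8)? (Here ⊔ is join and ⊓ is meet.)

q17 ∧ q21 = q21
q21 ∧ q12 = q8
q17 ∨ q3 = q17
q17 ∧ q8 = q8
q8 ∧ q8 = q8

q8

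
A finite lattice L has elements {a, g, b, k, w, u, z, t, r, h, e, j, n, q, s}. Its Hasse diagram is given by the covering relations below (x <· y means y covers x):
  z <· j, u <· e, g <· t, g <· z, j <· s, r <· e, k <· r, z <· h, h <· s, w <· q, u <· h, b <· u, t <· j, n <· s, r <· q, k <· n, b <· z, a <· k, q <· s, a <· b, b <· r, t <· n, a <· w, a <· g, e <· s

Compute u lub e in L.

u ∨ e = e

e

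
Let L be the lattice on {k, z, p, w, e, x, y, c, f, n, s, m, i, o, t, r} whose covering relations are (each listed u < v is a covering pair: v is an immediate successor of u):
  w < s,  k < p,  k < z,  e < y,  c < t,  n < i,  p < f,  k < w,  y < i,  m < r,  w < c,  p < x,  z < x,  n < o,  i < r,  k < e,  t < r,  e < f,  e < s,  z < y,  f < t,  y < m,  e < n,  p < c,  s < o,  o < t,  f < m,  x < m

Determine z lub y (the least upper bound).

Common upper bounds of {z, y}: i, m, r, y.
The least among these is y.

y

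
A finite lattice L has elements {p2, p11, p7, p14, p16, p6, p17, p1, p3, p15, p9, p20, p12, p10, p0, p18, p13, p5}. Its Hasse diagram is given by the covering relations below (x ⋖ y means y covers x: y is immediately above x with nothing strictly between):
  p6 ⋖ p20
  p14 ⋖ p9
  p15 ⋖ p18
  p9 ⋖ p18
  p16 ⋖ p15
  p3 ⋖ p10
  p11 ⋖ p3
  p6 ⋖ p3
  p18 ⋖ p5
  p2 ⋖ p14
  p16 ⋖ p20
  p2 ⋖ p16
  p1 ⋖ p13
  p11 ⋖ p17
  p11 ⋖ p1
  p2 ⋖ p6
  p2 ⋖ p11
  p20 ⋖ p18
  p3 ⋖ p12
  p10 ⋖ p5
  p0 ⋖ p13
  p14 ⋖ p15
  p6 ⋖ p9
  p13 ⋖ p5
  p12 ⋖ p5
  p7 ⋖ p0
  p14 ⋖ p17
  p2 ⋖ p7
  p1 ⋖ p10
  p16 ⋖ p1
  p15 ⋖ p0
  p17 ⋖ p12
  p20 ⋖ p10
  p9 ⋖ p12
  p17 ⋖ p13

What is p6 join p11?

p3

Common upper bounds of {p6, p11}: p10, p12, p3, p5.
The least among these is p3.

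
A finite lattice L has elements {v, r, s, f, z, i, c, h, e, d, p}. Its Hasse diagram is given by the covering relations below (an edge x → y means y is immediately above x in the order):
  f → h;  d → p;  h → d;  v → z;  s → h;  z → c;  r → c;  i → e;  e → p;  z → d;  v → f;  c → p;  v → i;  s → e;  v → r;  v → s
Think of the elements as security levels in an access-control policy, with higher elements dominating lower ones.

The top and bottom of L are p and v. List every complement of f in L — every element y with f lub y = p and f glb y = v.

Need y with f ∨ y = p and f ∧ y = v.
Checking each element gives: c, e, i, r.

c, e, i, r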